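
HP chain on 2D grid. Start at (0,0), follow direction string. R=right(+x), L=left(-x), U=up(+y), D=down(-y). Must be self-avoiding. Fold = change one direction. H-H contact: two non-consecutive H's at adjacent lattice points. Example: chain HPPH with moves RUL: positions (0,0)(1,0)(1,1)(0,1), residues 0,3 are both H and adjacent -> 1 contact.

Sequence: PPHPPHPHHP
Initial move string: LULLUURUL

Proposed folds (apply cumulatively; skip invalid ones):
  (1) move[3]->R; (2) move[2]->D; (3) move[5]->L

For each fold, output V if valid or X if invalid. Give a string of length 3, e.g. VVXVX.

Answer: XXX

Derivation:
Initial: LULLUURUL -> [(0, 0), (-1, 0), (-1, 1), (-2, 1), (-3, 1), (-3, 2), (-3, 3), (-2, 3), (-2, 4), (-3, 4)]
Fold 1: move[3]->R => LULRUURUL INVALID (collision), skipped
Fold 2: move[2]->D => LUDLUURUL INVALID (collision), skipped
Fold 3: move[5]->L => LULLULRUL INVALID (collision), skipped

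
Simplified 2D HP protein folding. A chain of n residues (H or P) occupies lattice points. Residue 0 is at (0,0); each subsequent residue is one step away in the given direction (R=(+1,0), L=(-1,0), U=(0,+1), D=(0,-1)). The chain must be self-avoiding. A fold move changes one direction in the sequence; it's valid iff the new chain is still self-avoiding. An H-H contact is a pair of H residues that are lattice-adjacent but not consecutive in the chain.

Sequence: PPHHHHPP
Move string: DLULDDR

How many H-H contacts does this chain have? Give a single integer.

Positions: [(0, 0), (0, -1), (-1, -1), (-1, 0), (-2, 0), (-2, -1), (-2, -2), (-1, -2)]
H-H contact: residue 2 @(-1,-1) - residue 5 @(-2, -1)

Answer: 1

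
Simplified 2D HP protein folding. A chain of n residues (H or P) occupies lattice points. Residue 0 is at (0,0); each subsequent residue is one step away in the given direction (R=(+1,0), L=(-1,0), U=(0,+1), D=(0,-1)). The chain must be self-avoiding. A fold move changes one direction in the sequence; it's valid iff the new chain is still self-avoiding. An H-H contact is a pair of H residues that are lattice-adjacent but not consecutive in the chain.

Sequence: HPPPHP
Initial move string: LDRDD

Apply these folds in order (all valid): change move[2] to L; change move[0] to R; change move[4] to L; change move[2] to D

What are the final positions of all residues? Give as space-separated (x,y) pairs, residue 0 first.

Answer: (0,0) (1,0) (1,-1) (1,-2) (1,-3) (0,-3)

Derivation:
Initial moves: LDRDD
Fold: move[2]->L => LDLDD (positions: [(0, 0), (-1, 0), (-1, -1), (-2, -1), (-2, -2), (-2, -3)])
Fold: move[0]->R => RDLDD (positions: [(0, 0), (1, 0), (1, -1), (0, -1), (0, -2), (0, -3)])
Fold: move[4]->L => RDLDL (positions: [(0, 0), (1, 0), (1, -1), (0, -1), (0, -2), (-1, -2)])
Fold: move[2]->D => RDDDL (positions: [(0, 0), (1, 0), (1, -1), (1, -2), (1, -3), (0, -3)])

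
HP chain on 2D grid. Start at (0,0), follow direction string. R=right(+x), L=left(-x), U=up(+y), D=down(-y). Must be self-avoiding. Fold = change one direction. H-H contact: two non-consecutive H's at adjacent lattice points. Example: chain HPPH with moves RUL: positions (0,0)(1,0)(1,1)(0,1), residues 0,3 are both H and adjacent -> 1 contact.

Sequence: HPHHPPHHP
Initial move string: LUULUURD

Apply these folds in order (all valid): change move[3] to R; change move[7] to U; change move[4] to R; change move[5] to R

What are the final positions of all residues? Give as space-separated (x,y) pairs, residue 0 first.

Answer: (0,0) (-1,0) (-1,1) (-1,2) (0,2) (1,2) (2,2) (3,2) (3,3)

Derivation:
Initial moves: LUULUURD
Fold: move[3]->R => LUURUURD (positions: [(0, 0), (-1, 0), (-1, 1), (-1, 2), (0, 2), (0, 3), (0, 4), (1, 4), (1, 3)])
Fold: move[7]->U => LUURUURU (positions: [(0, 0), (-1, 0), (-1, 1), (-1, 2), (0, 2), (0, 3), (0, 4), (1, 4), (1, 5)])
Fold: move[4]->R => LUURRURU (positions: [(0, 0), (-1, 0), (-1, 1), (-1, 2), (0, 2), (1, 2), (1, 3), (2, 3), (2, 4)])
Fold: move[5]->R => LUURRRRU (positions: [(0, 0), (-1, 0), (-1, 1), (-1, 2), (0, 2), (1, 2), (2, 2), (3, 2), (3, 3)])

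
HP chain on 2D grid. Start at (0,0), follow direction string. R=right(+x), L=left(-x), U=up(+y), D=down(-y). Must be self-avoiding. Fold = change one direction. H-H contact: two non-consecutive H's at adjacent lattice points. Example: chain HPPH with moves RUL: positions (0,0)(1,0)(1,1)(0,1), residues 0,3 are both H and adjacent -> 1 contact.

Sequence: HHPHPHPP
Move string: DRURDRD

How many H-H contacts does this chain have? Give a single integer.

Answer: 1

Derivation:
Positions: [(0, 0), (0, -1), (1, -1), (1, 0), (2, 0), (2, -1), (3, -1), (3, -2)]
H-H contact: residue 0 @(0,0) - residue 3 @(1, 0)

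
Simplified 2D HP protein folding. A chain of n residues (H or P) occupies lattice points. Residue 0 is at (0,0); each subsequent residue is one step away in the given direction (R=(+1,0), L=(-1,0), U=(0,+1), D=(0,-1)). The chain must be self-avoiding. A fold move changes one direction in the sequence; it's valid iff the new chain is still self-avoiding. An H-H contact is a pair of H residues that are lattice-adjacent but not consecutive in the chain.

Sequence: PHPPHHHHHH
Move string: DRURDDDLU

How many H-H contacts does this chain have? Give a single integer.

Positions: [(0, 0), (0, -1), (1, -1), (1, 0), (2, 0), (2, -1), (2, -2), (2, -3), (1, -3), (1, -2)]
H-H contact: residue 6 @(2,-2) - residue 9 @(1, -2)

Answer: 1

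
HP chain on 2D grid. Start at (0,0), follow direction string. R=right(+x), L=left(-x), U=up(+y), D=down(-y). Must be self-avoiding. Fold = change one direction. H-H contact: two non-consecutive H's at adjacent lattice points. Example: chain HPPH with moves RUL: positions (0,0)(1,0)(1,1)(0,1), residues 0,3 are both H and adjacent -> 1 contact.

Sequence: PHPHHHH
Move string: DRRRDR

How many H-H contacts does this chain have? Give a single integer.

Answer: 0

Derivation:
Positions: [(0, 0), (0, -1), (1, -1), (2, -1), (3, -1), (3, -2), (4, -2)]
No H-H contacts found.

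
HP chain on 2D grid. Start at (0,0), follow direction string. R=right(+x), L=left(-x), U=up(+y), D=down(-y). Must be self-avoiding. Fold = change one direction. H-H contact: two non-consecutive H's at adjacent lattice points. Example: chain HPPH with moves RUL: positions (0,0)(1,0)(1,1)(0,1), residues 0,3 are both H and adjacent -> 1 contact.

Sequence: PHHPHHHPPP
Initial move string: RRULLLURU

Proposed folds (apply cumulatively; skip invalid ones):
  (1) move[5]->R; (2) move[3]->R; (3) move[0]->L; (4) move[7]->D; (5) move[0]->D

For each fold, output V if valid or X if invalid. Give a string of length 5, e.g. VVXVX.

Initial: RRULLLURU -> [(0, 0), (1, 0), (2, 0), (2, 1), (1, 1), (0, 1), (-1, 1), (-1, 2), (0, 2), (0, 3)]
Fold 1: move[5]->R => RRULLRURU INVALID (collision), skipped
Fold 2: move[3]->R => RRURLLURU INVALID (collision), skipped
Fold 3: move[0]->L => LRULLLURU INVALID (collision), skipped
Fold 4: move[7]->D => RRULLLUDU INVALID (collision), skipped
Fold 5: move[0]->D => DRULLLURU INVALID (collision), skipped

Answer: XXXXX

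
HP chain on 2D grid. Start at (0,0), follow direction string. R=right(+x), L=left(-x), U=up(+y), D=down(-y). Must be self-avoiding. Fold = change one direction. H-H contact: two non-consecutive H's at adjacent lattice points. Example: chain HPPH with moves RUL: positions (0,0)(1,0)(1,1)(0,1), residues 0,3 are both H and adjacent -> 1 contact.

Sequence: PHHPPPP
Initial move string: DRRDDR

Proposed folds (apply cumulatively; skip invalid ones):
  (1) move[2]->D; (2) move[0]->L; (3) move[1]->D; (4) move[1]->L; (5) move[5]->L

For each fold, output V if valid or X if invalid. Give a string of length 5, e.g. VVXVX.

Initial: DRRDDR -> [(0, 0), (0, -1), (1, -1), (2, -1), (2, -2), (2, -3), (3, -3)]
Fold 1: move[2]->D => DRDDDR VALID
Fold 2: move[0]->L => LRDDDR INVALID (collision), skipped
Fold 3: move[1]->D => DDDDDR VALID
Fold 4: move[1]->L => DLDDDR VALID
Fold 5: move[5]->L => DLDDDL VALID

Answer: VXVVV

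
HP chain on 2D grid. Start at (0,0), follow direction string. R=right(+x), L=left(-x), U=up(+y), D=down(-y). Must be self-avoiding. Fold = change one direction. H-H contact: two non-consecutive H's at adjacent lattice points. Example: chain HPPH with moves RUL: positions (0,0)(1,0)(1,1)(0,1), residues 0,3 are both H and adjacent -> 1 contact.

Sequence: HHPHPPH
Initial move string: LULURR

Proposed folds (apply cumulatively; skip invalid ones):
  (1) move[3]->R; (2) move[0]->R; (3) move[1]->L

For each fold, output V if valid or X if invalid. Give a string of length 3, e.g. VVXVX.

Initial: LULURR -> [(0, 0), (-1, 0), (-1, 1), (-2, 1), (-2, 2), (-1, 2), (0, 2)]
Fold 1: move[3]->R => LULRRR INVALID (collision), skipped
Fold 2: move[0]->R => RULURR VALID
Fold 3: move[1]->L => RLLURR INVALID (collision), skipped

Answer: XVX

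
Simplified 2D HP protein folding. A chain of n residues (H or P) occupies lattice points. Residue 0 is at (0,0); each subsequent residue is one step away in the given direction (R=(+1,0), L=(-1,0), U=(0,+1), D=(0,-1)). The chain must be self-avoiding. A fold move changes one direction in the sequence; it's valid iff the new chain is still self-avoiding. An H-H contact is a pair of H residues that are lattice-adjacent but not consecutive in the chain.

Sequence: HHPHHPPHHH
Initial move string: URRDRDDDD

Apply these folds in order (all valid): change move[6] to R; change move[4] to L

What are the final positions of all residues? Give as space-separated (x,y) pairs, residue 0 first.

Answer: (0,0) (0,1) (1,1) (2,1) (2,0) (1,0) (1,-1) (2,-1) (2,-2) (2,-3)

Derivation:
Initial moves: URRDRDDDD
Fold: move[6]->R => URRDRDRDD (positions: [(0, 0), (0, 1), (1, 1), (2, 1), (2, 0), (3, 0), (3, -1), (4, -1), (4, -2), (4, -3)])
Fold: move[4]->L => URRDLDRDD (positions: [(0, 0), (0, 1), (1, 1), (2, 1), (2, 0), (1, 0), (1, -1), (2, -1), (2, -2), (2, -3)])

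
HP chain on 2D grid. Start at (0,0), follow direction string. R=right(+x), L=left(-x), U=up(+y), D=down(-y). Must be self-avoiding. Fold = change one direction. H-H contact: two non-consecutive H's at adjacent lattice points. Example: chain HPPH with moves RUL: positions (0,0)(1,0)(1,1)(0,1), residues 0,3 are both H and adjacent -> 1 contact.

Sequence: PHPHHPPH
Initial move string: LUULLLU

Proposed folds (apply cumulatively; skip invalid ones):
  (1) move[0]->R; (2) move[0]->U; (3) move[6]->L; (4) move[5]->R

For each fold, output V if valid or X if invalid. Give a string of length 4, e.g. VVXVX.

Initial: LUULLLU -> [(0, 0), (-1, 0), (-1, 1), (-1, 2), (-2, 2), (-3, 2), (-4, 2), (-4, 3)]
Fold 1: move[0]->R => RUULLLU VALID
Fold 2: move[0]->U => UUULLLU VALID
Fold 3: move[6]->L => UUULLLL VALID
Fold 4: move[5]->R => UUULLRL INVALID (collision), skipped

Answer: VVVX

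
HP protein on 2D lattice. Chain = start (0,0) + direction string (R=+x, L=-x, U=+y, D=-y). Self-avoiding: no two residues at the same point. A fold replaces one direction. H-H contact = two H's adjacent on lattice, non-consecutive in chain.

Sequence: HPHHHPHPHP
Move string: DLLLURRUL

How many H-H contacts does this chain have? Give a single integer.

Answer: 1

Derivation:
Positions: [(0, 0), (0, -1), (-1, -1), (-2, -1), (-3, -1), (-3, 0), (-2, 0), (-1, 0), (-1, 1), (-2, 1)]
H-H contact: residue 3 @(-2,-1) - residue 6 @(-2, 0)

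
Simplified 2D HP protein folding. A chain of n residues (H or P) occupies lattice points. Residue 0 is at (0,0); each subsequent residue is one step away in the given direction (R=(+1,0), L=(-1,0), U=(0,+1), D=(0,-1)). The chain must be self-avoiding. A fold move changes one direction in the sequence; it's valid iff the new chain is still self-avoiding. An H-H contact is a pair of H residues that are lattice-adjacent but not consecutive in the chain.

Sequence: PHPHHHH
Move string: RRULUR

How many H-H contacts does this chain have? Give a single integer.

Answer: 2

Derivation:
Positions: [(0, 0), (1, 0), (2, 0), (2, 1), (1, 1), (1, 2), (2, 2)]
H-H contact: residue 1 @(1,0) - residue 4 @(1, 1)
H-H contact: residue 3 @(2,1) - residue 6 @(2, 2)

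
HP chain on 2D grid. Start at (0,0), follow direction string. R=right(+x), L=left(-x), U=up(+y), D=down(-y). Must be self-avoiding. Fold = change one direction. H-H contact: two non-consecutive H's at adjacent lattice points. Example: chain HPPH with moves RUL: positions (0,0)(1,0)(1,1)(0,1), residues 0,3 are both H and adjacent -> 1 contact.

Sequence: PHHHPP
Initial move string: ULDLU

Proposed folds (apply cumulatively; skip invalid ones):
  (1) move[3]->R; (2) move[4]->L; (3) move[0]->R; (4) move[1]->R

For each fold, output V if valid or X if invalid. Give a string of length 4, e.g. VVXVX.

Initial: ULDLU -> [(0, 0), (0, 1), (-1, 1), (-1, 0), (-2, 0), (-2, 1)]
Fold 1: move[3]->R => ULDRU INVALID (collision), skipped
Fold 2: move[4]->L => ULDLL VALID
Fold 3: move[0]->R => RLDLL INVALID (collision), skipped
Fold 4: move[1]->R => URDLL INVALID (collision), skipped

Answer: XVXX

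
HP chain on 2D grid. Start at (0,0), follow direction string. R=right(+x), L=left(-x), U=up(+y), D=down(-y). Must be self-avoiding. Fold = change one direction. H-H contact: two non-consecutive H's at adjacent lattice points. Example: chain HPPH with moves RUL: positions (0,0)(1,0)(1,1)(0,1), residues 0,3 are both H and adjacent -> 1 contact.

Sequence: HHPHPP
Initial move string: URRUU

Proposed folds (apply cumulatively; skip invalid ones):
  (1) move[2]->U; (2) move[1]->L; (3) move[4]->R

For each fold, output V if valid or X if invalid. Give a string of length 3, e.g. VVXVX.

Answer: VVV

Derivation:
Initial: URRUU -> [(0, 0), (0, 1), (1, 1), (2, 1), (2, 2), (2, 3)]
Fold 1: move[2]->U => URUUU VALID
Fold 2: move[1]->L => ULUUU VALID
Fold 3: move[4]->R => ULUUR VALID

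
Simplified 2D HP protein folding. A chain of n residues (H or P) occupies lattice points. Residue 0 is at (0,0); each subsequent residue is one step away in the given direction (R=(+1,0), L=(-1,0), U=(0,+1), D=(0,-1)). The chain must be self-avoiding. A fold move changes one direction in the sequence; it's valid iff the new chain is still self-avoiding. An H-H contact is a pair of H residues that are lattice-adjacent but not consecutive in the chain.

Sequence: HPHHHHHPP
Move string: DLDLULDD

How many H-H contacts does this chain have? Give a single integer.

Answer: 1

Derivation:
Positions: [(0, 0), (0, -1), (-1, -1), (-1, -2), (-2, -2), (-2, -1), (-3, -1), (-3, -2), (-3, -3)]
H-H contact: residue 2 @(-1,-1) - residue 5 @(-2, -1)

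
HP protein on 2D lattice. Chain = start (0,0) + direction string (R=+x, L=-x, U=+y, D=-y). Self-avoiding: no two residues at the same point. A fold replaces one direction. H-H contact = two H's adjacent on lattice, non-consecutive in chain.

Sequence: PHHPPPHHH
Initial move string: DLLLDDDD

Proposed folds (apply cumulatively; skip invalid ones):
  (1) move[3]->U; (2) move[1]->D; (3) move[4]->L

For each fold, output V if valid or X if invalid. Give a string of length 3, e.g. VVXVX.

Answer: XVV

Derivation:
Initial: DLLLDDDD -> [(0, 0), (0, -1), (-1, -1), (-2, -1), (-3, -1), (-3, -2), (-3, -3), (-3, -4), (-3, -5)]
Fold 1: move[3]->U => DLLUDDDD INVALID (collision), skipped
Fold 2: move[1]->D => DDLLDDDD VALID
Fold 3: move[4]->L => DDLLLDDD VALID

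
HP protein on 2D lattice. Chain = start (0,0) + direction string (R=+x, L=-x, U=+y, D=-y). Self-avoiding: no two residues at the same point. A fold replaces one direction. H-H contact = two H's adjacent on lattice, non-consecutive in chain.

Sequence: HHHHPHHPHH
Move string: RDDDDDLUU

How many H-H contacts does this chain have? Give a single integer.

Positions: [(0, 0), (1, 0), (1, -1), (1, -2), (1, -3), (1, -4), (1, -5), (0, -5), (0, -4), (0, -3)]
H-H contact: residue 5 @(1,-4) - residue 8 @(0, -4)

Answer: 1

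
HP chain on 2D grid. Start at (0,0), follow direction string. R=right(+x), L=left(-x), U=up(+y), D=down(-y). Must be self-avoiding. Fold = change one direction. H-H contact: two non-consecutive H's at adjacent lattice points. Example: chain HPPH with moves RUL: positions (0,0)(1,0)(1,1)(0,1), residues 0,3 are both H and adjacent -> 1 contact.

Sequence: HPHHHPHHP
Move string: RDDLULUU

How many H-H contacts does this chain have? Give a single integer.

Answer: 1

Derivation:
Positions: [(0, 0), (1, 0), (1, -1), (1, -2), (0, -2), (0, -1), (-1, -1), (-1, 0), (-1, 1)]
H-H contact: residue 0 @(0,0) - residue 7 @(-1, 0)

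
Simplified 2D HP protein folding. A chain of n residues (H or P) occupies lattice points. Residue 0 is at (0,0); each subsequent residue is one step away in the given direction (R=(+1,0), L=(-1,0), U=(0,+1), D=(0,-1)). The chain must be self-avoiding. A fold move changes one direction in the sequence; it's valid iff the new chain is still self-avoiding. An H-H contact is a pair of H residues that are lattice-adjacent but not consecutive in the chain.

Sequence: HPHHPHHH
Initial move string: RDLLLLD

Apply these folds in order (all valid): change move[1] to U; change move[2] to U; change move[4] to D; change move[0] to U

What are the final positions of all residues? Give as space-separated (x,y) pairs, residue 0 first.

Answer: (0,0) (0,1) (0,2) (0,3) (-1,3) (-1,2) (-2,2) (-2,1)

Derivation:
Initial moves: RDLLLLD
Fold: move[1]->U => RULLLLD (positions: [(0, 0), (1, 0), (1, 1), (0, 1), (-1, 1), (-2, 1), (-3, 1), (-3, 0)])
Fold: move[2]->U => RUULLLD (positions: [(0, 0), (1, 0), (1, 1), (1, 2), (0, 2), (-1, 2), (-2, 2), (-2, 1)])
Fold: move[4]->D => RUULDLD (positions: [(0, 0), (1, 0), (1, 1), (1, 2), (0, 2), (0, 1), (-1, 1), (-1, 0)])
Fold: move[0]->U => UUULDLD (positions: [(0, 0), (0, 1), (0, 2), (0, 3), (-1, 3), (-1, 2), (-2, 2), (-2, 1)])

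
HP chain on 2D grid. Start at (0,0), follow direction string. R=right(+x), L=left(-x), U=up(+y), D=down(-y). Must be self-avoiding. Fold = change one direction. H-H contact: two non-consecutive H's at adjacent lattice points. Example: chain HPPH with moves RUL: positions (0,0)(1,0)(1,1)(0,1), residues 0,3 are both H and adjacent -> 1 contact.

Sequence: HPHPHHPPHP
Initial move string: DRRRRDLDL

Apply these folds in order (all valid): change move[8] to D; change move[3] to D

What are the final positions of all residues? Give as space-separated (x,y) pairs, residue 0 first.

Initial moves: DRRRRDLDL
Fold: move[8]->D => DRRRRDLDD (positions: [(0, 0), (0, -1), (1, -1), (2, -1), (3, -1), (4, -1), (4, -2), (3, -2), (3, -3), (3, -4)])
Fold: move[3]->D => DRRDRDLDD (positions: [(0, 0), (0, -1), (1, -1), (2, -1), (2, -2), (3, -2), (3, -3), (2, -3), (2, -4), (2, -5)])

Answer: (0,0) (0,-1) (1,-1) (2,-1) (2,-2) (3,-2) (3,-3) (2,-3) (2,-4) (2,-5)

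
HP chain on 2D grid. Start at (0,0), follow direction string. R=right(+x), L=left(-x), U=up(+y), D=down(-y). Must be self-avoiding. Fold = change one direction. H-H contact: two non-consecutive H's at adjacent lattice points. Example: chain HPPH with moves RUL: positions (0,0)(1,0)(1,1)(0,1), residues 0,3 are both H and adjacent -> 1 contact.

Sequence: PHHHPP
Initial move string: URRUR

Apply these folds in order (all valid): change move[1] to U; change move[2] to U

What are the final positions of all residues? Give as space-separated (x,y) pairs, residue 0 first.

Answer: (0,0) (0,1) (0,2) (0,3) (0,4) (1,4)

Derivation:
Initial moves: URRUR
Fold: move[1]->U => UURUR (positions: [(0, 0), (0, 1), (0, 2), (1, 2), (1, 3), (2, 3)])
Fold: move[2]->U => UUUUR (positions: [(0, 0), (0, 1), (0, 2), (0, 3), (0, 4), (1, 4)])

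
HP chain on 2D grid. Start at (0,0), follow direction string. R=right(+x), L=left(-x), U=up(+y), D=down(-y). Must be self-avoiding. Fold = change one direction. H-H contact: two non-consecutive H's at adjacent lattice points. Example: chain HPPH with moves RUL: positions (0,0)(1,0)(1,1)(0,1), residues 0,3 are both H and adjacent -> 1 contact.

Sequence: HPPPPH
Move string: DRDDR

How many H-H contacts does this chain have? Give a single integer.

Answer: 0

Derivation:
Positions: [(0, 0), (0, -1), (1, -1), (1, -2), (1, -3), (2, -3)]
No H-H contacts found.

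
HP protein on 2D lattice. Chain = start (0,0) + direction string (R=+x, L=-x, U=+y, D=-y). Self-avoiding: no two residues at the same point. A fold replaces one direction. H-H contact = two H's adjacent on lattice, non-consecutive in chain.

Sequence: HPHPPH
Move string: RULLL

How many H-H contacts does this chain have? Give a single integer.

Answer: 0

Derivation:
Positions: [(0, 0), (1, 0), (1, 1), (0, 1), (-1, 1), (-2, 1)]
No H-H contacts found.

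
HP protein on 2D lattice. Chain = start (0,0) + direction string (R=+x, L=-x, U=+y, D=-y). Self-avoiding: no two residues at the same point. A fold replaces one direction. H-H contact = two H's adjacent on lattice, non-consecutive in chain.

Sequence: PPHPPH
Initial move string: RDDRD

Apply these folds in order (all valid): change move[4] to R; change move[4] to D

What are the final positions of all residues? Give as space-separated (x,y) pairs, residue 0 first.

Answer: (0,0) (1,0) (1,-1) (1,-2) (2,-2) (2,-3)

Derivation:
Initial moves: RDDRD
Fold: move[4]->R => RDDRR (positions: [(0, 0), (1, 0), (1, -1), (1, -2), (2, -2), (3, -2)])
Fold: move[4]->D => RDDRD (positions: [(0, 0), (1, 0), (1, -1), (1, -2), (2, -2), (2, -3)])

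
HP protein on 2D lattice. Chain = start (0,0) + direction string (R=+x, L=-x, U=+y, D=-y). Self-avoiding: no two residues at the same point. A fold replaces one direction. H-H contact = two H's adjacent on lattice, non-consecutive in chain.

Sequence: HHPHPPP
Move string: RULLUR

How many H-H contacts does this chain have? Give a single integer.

Answer: 1

Derivation:
Positions: [(0, 0), (1, 0), (1, 1), (0, 1), (-1, 1), (-1, 2), (0, 2)]
H-H contact: residue 0 @(0,0) - residue 3 @(0, 1)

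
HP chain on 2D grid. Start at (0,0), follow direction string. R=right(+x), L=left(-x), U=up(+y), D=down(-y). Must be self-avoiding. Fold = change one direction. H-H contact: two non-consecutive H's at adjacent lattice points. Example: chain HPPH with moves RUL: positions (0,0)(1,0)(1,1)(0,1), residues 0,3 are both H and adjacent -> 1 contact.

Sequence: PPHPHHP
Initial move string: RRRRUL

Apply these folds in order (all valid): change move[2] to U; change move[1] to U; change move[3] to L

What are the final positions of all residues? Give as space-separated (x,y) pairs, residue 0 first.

Answer: (0,0) (1,0) (1,1) (1,2) (0,2) (0,3) (-1,3)

Derivation:
Initial moves: RRRRUL
Fold: move[2]->U => RRURUL (positions: [(0, 0), (1, 0), (2, 0), (2, 1), (3, 1), (3, 2), (2, 2)])
Fold: move[1]->U => RUURUL (positions: [(0, 0), (1, 0), (1, 1), (1, 2), (2, 2), (2, 3), (1, 3)])
Fold: move[3]->L => RUULUL (positions: [(0, 0), (1, 0), (1, 1), (1, 2), (0, 2), (0, 3), (-1, 3)])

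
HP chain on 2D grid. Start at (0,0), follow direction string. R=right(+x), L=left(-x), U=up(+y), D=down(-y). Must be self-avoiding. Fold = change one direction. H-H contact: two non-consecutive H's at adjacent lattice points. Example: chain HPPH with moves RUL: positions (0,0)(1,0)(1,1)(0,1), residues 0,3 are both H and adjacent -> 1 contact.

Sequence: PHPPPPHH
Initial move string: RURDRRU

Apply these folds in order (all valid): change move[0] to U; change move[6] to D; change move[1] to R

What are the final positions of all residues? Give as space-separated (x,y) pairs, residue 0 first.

Answer: (0,0) (0,1) (1,1) (2,1) (2,0) (3,0) (4,0) (4,-1)

Derivation:
Initial moves: RURDRRU
Fold: move[0]->U => UURDRRU (positions: [(0, 0), (0, 1), (0, 2), (1, 2), (1, 1), (2, 1), (3, 1), (3, 2)])
Fold: move[6]->D => UURDRRD (positions: [(0, 0), (0, 1), (0, 2), (1, 2), (1, 1), (2, 1), (3, 1), (3, 0)])
Fold: move[1]->R => URRDRRD (positions: [(0, 0), (0, 1), (1, 1), (2, 1), (2, 0), (3, 0), (4, 0), (4, -1)])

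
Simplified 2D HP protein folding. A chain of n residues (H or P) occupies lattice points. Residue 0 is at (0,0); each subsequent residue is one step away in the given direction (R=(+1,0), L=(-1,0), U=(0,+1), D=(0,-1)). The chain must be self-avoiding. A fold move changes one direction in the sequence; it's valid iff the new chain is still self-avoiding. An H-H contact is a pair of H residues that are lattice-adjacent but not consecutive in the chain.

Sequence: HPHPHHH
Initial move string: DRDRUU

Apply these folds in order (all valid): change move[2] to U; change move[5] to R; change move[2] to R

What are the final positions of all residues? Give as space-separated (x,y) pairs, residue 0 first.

Answer: (0,0) (0,-1) (1,-1) (2,-1) (3,-1) (3,0) (4,0)

Derivation:
Initial moves: DRDRUU
Fold: move[2]->U => DRURUU (positions: [(0, 0), (0, -1), (1, -1), (1, 0), (2, 0), (2, 1), (2, 2)])
Fold: move[5]->R => DRURUR (positions: [(0, 0), (0, -1), (1, -1), (1, 0), (2, 0), (2, 1), (3, 1)])
Fold: move[2]->R => DRRRUR (positions: [(0, 0), (0, -1), (1, -1), (2, -1), (3, -1), (3, 0), (4, 0)])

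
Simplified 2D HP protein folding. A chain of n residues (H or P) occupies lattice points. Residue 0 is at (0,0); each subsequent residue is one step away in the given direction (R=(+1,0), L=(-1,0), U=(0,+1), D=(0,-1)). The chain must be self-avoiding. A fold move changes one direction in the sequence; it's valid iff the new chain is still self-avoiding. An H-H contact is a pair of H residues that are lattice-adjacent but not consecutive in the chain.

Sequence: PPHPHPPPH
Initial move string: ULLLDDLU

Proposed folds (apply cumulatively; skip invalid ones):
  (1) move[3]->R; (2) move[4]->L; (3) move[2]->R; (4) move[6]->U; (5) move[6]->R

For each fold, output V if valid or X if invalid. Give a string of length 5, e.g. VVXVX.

Answer: XVXXX

Derivation:
Initial: ULLLDDLU -> [(0, 0), (0, 1), (-1, 1), (-2, 1), (-3, 1), (-3, 0), (-3, -1), (-4, -1), (-4, 0)]
Fold 1: move[3]->R => ULLRDDLU INVALID (collision), skipped
Fold 2: move[4]->L => ULLLLDLU VALID
Fold 3: move[2]->R => ULRLLDLU INVALID (collision), skipped
Fold 4: move[6]->U => ULLLLDUU INVALID (collision), skipped
Fold 5: move[6]->R => ULLLLDRU INVALID (collision), skipped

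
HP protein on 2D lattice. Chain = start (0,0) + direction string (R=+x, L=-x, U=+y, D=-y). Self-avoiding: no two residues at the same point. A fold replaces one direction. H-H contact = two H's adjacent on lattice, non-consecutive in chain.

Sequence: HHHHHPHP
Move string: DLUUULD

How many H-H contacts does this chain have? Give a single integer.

Answer: 1

Derivation:
Positions: [(0, 0), (0, -1), (-1, -1), (-1, 0), (-1, 1), (-1, 2), (-2, 2), (-2, 1)]
H-H contact: residue 0 @(0,0) - residue 3 @(-1, 0)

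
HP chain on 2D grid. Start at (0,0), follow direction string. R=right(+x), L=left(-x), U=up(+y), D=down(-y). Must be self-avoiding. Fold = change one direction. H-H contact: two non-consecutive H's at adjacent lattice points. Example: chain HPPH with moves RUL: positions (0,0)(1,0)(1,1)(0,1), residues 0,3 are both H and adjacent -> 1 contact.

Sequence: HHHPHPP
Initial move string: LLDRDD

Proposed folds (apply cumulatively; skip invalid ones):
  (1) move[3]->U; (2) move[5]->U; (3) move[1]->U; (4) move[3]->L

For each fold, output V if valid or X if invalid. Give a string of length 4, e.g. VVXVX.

Initial: LLDRDD -> [(0, 0), (-1, 0), (-2, 0), (-2, -1), (-1, -1), (-1, -2), (-1, -3)]
Fold 1: move[3]->U => LLDUDD INVALID (collision), skipped
Fold 2: move[5]->U => LLDRDU INVALID (collision), skipped
Fold 3: move[1]->U => LUDRDD INVALID (collision), skipped
Fold 4: move[3]->L => LLDLDD VALID

Answer: XXXV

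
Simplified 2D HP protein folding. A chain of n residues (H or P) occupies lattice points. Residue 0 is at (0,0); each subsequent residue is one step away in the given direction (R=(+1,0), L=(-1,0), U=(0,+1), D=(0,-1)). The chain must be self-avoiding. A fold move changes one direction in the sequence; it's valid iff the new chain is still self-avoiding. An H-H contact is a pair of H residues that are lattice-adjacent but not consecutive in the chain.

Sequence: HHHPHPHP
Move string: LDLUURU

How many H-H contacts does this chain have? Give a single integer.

Positions: [(0, 0), (-1, 0), (-1, -1), (-2, -1), (-2, 0), (-2, 1), (-1, 1), (-1, 2)]
H-H contact: residue 1 @(-1,0) - residue 4 @(-2, 0)
H-H contact: residue 1 @(-1,0) - residue 6 @(-1, 1)

Answer: 2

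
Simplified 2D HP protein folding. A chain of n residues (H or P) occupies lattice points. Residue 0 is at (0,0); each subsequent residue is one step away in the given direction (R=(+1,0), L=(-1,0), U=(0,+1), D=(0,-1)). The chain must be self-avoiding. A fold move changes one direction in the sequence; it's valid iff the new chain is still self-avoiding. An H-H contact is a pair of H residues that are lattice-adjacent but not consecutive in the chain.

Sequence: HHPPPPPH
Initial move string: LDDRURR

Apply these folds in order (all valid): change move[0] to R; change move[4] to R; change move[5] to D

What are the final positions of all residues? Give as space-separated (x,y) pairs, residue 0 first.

Initial moves: LDDRURR
Fold: move[0]->R => RDDRURR (positions: [(0, 0), (1, 0), (1, -1), (1, -2), (2, -2), (2, -1), (3, -1), (4, -1)])
Fold: move[4]->R => RDDRRRR (positions: [(0, 0), (1, 0), (1, -1), (1, -2), (2, -2), (3, -2), (4, -2), (5, -2)])
Fold: move[5]->D => RDDRRDR (positions: [(0, 0), (1, 0), (1, -1), (1, -2), (2, -2), (3, -2), (3, -3), (4, -3)])

Answer: (0,0) (1,0) (1,-1) (1,-2) (2,-2) (3,-2) (3,-3) (4,-3)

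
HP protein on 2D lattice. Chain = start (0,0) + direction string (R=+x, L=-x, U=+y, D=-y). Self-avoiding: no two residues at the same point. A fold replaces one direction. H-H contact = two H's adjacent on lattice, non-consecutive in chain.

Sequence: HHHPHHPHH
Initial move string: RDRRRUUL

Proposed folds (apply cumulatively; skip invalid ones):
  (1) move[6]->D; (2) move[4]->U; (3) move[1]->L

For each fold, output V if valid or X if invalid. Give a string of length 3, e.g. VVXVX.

Initial: RDRRRUUL -> [(0, 0), (1, 0), (1, -1), (2, -1), (3, -1), (4, -1), (4, 0), (4, 1), (3, 1)]
Fold 1: move[6]->D => RDRRRUDL INVALID (collision), skipped
Fold 2: move[4]->U => RDRRUUUL VALID
Fold 3: move[1]->L => RLRRUUUL INVALID (collision), skipped

Answer: XVX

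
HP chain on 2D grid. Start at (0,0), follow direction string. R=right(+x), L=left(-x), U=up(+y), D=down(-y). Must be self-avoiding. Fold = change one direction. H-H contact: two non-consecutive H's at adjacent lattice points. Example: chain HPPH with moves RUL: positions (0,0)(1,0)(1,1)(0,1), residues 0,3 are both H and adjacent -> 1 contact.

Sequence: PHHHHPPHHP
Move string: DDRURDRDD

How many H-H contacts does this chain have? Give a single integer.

Answer: 1

Derivation:
Positions: [(0, 0), (0, -1), (0, -2), (1, -2), (1, -1), (2, -1), (2, -2), (3, -2), (3, -3), (3, -4)]
H-H contact: residue 1 @(0,-1) - residue 4 @(1, -1)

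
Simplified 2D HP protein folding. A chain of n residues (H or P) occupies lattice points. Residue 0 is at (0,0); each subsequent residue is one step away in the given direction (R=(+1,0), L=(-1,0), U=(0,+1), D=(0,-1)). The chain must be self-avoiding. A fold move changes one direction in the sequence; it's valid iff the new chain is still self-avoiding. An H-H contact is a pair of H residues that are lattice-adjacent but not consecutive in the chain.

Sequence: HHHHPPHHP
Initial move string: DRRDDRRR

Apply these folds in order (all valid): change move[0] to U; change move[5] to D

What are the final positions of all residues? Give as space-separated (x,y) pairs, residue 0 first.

Initial moves: DRRDDRRR
Fold: move[0]->U => URRDDRRR (positions: [(0, 0), (0, 1), (1, 1), (2, 1), (2, 0), (2, -1), (3, -1), (4, -1), (5, -1)])
Fold: move[5]->D => URRDDDRR (positions: [(0, 0), (0, 1), (1, 1), (2, 1), (2, 0), (2, -1), (2, -2), (3, -2), (4, -2)])

Answer: (0,0) (0,1) (1,1) (2,1) (2,0) (2,-1) (2,-2) (3,-2) (4,-2)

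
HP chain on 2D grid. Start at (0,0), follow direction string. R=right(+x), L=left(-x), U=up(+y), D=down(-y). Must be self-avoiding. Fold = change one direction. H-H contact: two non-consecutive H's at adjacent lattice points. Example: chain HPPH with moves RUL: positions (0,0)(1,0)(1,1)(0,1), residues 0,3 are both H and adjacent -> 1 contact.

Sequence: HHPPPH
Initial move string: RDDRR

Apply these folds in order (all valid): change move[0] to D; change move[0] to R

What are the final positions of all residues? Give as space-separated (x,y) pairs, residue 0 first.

Initial moves: RDDRR
Fold: move[0]->D => DDDRR (positions: [(0, 0), (0, -1), (0, -2), (0, -3), (1, -3), (2, -3)])
Fold: move[0]->R => RDDRR (positions: [(0, 0), (1, 0), (1, -1), (1, -2), (2, -2), (3, -2)])

Answer: (0,0) (1,0) (1,-1) (1,-2) (2,-2) (3,-2)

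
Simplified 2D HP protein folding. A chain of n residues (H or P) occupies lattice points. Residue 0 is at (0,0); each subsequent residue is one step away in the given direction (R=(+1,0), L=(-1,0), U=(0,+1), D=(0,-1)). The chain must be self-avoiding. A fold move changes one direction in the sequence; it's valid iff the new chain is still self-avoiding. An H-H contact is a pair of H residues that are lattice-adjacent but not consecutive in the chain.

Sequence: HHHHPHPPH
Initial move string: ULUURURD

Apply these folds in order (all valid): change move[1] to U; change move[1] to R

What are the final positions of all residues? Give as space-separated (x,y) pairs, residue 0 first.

Answer: (0,0) (0,1) (1,1) (1,2) (1,3) (2,3) (2,4) (3,4) (3,3)

Derivation:
Initial moves: ULUURURD
Fold: move[1]->U => UUUURURD (positions: [(0, 0), (0, 1), (0, 2), (0, 3), (0, 4), (1, 4), (1, 5), (2, 5), (2, 4)])
Fold: move[1]->R => URUURURD (positions: [(0, 0), (0, 1), (1, 1), (1, 2), (1, 3), (2, 3), (2, 4), (3, 4), (3, 3)])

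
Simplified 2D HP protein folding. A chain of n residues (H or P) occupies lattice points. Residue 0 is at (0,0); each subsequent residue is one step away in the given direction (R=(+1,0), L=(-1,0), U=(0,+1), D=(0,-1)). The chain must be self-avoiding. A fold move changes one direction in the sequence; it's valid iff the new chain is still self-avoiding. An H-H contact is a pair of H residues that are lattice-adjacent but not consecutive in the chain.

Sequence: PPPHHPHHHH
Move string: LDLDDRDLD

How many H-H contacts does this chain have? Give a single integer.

Positions: [(0, 0), (-1, 0), (-1, -1), (-2, -1), (-2, -2), (-2, -3), (-1, -3), (-1, -4), (-2, -4), (-2, -5)]
No H-H contacts found.

Answer: 0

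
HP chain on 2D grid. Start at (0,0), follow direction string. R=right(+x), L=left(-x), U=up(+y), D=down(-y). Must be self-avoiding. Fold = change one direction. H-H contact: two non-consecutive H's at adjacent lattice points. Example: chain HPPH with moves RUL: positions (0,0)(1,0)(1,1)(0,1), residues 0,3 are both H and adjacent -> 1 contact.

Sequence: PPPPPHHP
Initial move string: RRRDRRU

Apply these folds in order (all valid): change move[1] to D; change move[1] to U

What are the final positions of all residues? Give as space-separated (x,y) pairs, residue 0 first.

Answer: (0,0) (1,0) (1,1) (2,1) (2,0) (3,0) (4,0) (4,1)

Derivation:
Initial moves: RRRDRRU
Fold: move[1]->D => RDRDRRU (positions: [(0, 0), (1, 0), (1, -1), (2, -1), (2, -2), (3, -2), (4, -2), (4, -1)])
Fold: move[1]->U => RURDRRU (positions: [(0, 0), (1, 0), (1, 1), (2, 1), (2, 0), (3, 0), (4, 0), (4, 1)])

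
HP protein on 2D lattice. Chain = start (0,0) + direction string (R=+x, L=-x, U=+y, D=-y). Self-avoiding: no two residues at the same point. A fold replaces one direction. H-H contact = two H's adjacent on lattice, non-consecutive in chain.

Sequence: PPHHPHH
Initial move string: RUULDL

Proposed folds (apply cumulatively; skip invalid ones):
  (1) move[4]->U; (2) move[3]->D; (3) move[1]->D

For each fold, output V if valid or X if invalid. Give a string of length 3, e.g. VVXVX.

Answer: VXX

Derivation:
Initial: RUULDL -> [(0, 0), (1, 0), (1, 1), (1, 2), (0, 2), (0, 1), (-1, 1)]
Fold 1: move[4]->U => RUULUL VALID
Fold 2: move[3]->D => RUUDUL INVALID (collision), skipped
Fold 3: move[1]->D => RDULUL INVALID (collision), skipped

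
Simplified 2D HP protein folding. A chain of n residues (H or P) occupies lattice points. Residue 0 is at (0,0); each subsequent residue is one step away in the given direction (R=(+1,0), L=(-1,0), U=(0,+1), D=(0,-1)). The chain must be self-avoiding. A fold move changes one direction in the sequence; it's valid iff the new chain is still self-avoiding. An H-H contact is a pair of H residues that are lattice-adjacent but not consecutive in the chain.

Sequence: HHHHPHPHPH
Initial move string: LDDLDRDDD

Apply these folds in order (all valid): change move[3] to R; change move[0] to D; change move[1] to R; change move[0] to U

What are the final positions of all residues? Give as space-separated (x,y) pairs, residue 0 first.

Answer: (0,0) (0,1) (1,1) (1,0) (2,0) (2,-1) (3,-1) (3,-2) (3,-3) (3,-4)

Derivation:
Initial moves: LDDLDRDDD
Fold: move[3]->R => LDDRDRDDD (positions: [(0, 0), (-1, 0), (-1, -1), (-1, -2), (0, -2), (0, -3), (1, -3), (1, -4), (1, -5), (1, -6)])
Fold: move[0]->D => DDDRDRDDD (positions: [(0, 0), (0, -1), (0, -2), (0, -3), (1, -3), (1, -4), (2, -4), (2, -5), (2, -6), (2, -7)])
Fold: move[1]->R => DRDRDRDDD (positions: [(0, 0), (0, -1), (1, -1), (1, -2), (2, -2), (2, -3), (3, -3), (3, -4), (3, -5), (3, -6)])
Fold: move[0]->U => URDRDRDDD (positions: [(0, 0), (0, 1), (1, 1), (1, 0), (2, 0), (2, -1), (3, -1), (3, -2), (3, -3), (3, -4)])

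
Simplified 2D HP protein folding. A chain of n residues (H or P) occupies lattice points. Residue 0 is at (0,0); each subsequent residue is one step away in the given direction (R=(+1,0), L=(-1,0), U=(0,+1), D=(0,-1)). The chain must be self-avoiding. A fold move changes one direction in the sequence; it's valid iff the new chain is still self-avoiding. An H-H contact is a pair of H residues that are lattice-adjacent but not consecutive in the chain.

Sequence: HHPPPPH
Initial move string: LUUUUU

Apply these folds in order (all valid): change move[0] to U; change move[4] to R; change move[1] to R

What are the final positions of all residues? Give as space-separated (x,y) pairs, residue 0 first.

Initial moves: LUUUUU
Fold: move[0]->U => UUUUUU (positions: [(0, 0), (0, 1), (0, 2), (0, 3), (0, 4), (0, 5), (0, 6)])
Fold: move[4]->R => UUUURU (positions: [(0, 0), (0, 1), (0, 2), (0, 3), (0, 4), (1, 4), (1, 5)])
Fold: move[1]->R => URUURU (positions: [(0, 0), (0, 1), (1, 1), (1, 2), (1, 3), (2, 3), (2, 4)])

Answer: (0,0) (0,1) (1,1) (1,2) (1,3) (2,3) (2,4)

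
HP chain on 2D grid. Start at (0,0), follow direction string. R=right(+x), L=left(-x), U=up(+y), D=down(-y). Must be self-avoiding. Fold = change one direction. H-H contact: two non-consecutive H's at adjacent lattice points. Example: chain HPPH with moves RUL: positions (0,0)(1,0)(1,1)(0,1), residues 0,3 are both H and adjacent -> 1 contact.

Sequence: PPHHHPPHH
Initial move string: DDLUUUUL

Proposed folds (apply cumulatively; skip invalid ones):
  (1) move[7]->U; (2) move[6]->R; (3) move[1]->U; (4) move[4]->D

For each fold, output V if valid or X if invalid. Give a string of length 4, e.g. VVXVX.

Initial: DDLUUUUL -> [(0, 0), (0, -1), (0, -2), (-1, -2), (-1, -1), (-1, 0), (-1, 1), (-1, 2), (-2, 2)]
Fold 1: move[7]->U => DDLUUUUU VALID
Fold 2: move[6]->R => DDLUUURU VALID
Fold 3: move[1]->U => DULUUURU INVALID (collision), skipped
Fold 4: move[4]->D => DDLUDURU INVALID (collision), skipped

Answer: VVXX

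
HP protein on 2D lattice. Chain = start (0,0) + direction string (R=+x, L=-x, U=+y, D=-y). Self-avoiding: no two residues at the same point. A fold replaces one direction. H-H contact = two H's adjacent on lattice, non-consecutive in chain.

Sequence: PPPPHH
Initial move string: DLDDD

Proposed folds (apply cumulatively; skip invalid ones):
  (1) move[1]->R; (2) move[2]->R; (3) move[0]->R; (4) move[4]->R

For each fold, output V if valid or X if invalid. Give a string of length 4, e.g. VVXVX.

Initial: DLDDD -> [(0, 0), (0, -1), (-1, -1), (-1, -2), (-1, -3), (-1, -4)]
Fold 1: move[1]->R => DRDDD VALID
Fold 2: move[2]->R => DRRDD VALID
Fold 3: move[0]->R => RRRDD VALID
Fold 4: move[4]->R => RRRDR VALID

Answer: VVVV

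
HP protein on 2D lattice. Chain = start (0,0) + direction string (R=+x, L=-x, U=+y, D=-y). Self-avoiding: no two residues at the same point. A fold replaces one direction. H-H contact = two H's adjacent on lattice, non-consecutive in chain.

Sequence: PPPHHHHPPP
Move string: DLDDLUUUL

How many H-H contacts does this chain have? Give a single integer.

Positions: [(0, 0), (0, -1), (-1, -1), (-1, -2), (-1, -3), (-2, -3), (-2, -2), (-2, -1), (-2, 0), (-3, 0)]
H-H contact: residue 3 @(-1,-2) - residue 6 @(-2, -2)

Answer: 1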